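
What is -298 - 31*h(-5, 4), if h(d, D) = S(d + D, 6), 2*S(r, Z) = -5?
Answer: -441/2 ≈ -220.50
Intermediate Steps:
S(r, Z) = -5/2 (S(r, Z) = (½)*(-5) = -5/2)
h(d, D) = -5/2
-298 - 31*h(-5, 4) = -298 - 31*(-5/2) = -298 + 155/2 = -441/2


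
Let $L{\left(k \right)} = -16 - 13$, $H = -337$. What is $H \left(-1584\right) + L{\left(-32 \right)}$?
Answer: $533779$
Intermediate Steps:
$L{\left(k \right)} = -29$ ($L{\left(k \right)} = -16 - 13 = -29$)
$H \left(-1584\right) + L{\left(-32 \right)} = \left(-337\right) \left(-1584\right) - 29 = 533808 - 29 = 533779$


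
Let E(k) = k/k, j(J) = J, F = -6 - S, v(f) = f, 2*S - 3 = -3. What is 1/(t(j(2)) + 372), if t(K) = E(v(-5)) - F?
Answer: 1/379 ≈ 0.0026385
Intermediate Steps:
S = 0 (S = 3/2 + (½)*(-3) = 3/2 - 3/2 = 0)
F = -6 (F = -6 - 1*0 = -6 + 0 = -6)
E(k) = 1
t(K) = 7 (t(K) = 1 - 1*(-6) = 1 + 6 = 7)
1/(t(j(2)) + 372) = 1/(7 + 372) = 1/379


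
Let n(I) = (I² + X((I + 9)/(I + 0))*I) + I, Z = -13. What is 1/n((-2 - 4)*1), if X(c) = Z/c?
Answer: -1/126 ≈ -0.0079365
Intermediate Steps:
X(c) = -13/c
n(I) = I + I² - 13*I²/(9 + I) (n(I) = (I² + (-13*(I + 0)/(I + 9))*I) + I = (I² + (-13*I/(9 + I))*I) + I = (I² - 13*I²/(9 + I)) + I = I + I² - 13*I²/(9 + I))
1/n((-2 - 4)*1) = 1/(((-2 - 4)*1)*(9 + ((-2 - 4)*1)² - 3*(-2 - 4))/(9 + (-2 - 4)*1)) = 1/((-6*1)*(9 + (-6*1)² - (-18))/(9 - 6*1)) = 1/(-6*(9 + (-6)² - 3*(-6))/(9 - 6)) = 1/(-6*(9 + 36 + 18)/3) = 1/(-6*⅓*63) = 1/(-126) = -1/126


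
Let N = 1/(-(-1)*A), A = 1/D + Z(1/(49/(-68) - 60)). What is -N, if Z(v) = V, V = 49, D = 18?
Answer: -18/883 ≈ -0.020385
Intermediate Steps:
Z(v) = 49
A = 883/18 (A = 1/18 + 49 = 883/18 ≈ 49.056)
N = 18/883 (N = 1/(-(-1)*883/18) = 1/(-1*(-883/18)) = 1/(883/18) = 18/883 ≈ 0.020385)
-N = -1*18/883 = -18/883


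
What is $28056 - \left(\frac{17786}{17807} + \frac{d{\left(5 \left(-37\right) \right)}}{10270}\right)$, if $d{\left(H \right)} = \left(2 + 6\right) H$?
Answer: $\frac{513066577398}{18287789} \approx 28055.0$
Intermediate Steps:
$d{\left(H \right)} = 8 H$
$28056 - \left(\frac{17786}{17807} + \frac{d{\left(5 \left(-37\right) \right)}}{10270}\right) = 28056 - \left(\frac{17786}{17807} + \frac{8 \cdot 5 \left(-37\right)}{10270}\right) = 28056 - \left(17786 \cdot \frac{1}{17807} + 8 \left(-185\right) \frac{1}{10270}\right) = 28056 - \left(\frac{17786}{17807} - \frac{148}{1027}\right) = 28056 - \frac{15630786}{18287789} = \frac{513066577398}{18287789}$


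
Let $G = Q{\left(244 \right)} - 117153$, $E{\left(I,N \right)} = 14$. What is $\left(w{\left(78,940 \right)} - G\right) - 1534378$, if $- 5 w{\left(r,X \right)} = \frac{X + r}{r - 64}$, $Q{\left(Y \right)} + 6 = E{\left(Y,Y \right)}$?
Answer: $- \frac{49603664}{35} \approx -1.4172 \cdot 10^{6}$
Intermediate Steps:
$Q{\left(Y \right)} = 8$ ($Q{\left(Y \right)} = -6 + 14 = 8$)
$G = -117145$ ($G = 8 - 117153 = -117145$)
$w{\left(r,X \right)} = - \frac{X + r}{5 \left(-64 + r\right)}$ ($w{\left(r,X \right)} = - \frac{\left(X + r\right) \frac{1}{r - 64}}{5} = - \frac{\left(X + r\right) \frac{1}{-64 + r}}{5} = - \frac{\frac{1}{-64 + r} \left(X + r\right)}{5} = - \frac{X + r}{5 \left(-64 + r\right)}$)
$\left(w{\left(78,940 \right)} - G\right) - 1534378 = \left(\frac{\left(-1\right) 940 - 78}{5 \left(-64 + 78\right)} - -117145\right) - 1534378 = \left(\frac{-940 - 78}{5 \cdot 14} + 117145\right) - 1534378 = \left(\frac{1}{5} \cdot \frac{1}{14} \left(-1018\right) + 117145\right) - 1534378 = \left(- \frac{509}{35} + 117145\right) - 1534378 = \frac{4099566}{35} - 1534378 = - \frac{49603664}{35}$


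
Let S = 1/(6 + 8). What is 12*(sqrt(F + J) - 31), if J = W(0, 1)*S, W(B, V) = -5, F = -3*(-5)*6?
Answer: -372 + 6*sqrt(17570)/7 ≈ -258.38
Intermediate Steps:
F = 90 (F = 15*6 = 90)
S = 1/14 ≈ 0.071429
J = -5/14 (J = -5*1/14 = -5/14 ≈ -0.35714)
12*(sqrt(F + J) - 31) = 12*(sqrt(90 - 5/14) - 31) = 12*(sqrt(1255/14) - 31) = 12*(sqrt(17570)/14 - 31) = 12*(-31 + sqrt(17570)/14) = -372 + 6*sqrt(17570)/7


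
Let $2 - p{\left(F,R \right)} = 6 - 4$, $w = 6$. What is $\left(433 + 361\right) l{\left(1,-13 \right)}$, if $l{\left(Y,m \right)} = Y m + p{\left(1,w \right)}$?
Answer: $-10322$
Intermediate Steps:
$p{\left(F,R \right)} = 0$ ($p{\left(F,R \right)} = 2 - \left(6 - 4\right) = 2 - 2 = 0$)
$l{\left(Y,m \right)} = Y m$ ($l{\left(Y,m \right)} = Y m + 0 = Y m$)
$\left(433 + 361\right) l{\left(1,-13 \right)} = \left(433 + 361\right) 1 \left(-13\right) = 794 \left(-13\right) = -10322$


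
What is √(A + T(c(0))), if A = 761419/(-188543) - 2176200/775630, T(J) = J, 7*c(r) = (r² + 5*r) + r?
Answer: I*√1463692771017652435913/14623960709 ≈ 2.6161*I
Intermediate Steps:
c(r) = r²/7 + 6*r/7 (c(r) = ((r² + 5*r) + r)/7 = (r² + 6*r)/7 = r²/7 + 6*r/7)
A = -100088669557/14623960709 (A = 761419*(-1/188543) - 2176200*1/775630 = -761419/188543 - 217620/77563 = -100088669557/14623960709 ≈ -6.8442)
√(A + T(c(0))) = √(-100088669557/14623960709 + (⅐)*0*(6 + 0)) = √(-100088669557/14623960709 + (⅐)*0*6) = √(-100088669557/14623960709 + 0) = √(-100088669557/14623960709) = I*√1463692771017652435913/14623960709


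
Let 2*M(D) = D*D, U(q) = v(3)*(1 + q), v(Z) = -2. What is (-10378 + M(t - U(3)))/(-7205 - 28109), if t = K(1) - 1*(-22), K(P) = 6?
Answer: 4865/17657 ≈ 0.27553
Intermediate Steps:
U(q) = -2 - 2*q (U(q) = -2*(1 + q) = -2 - 2*q)
t = 28 (t = 6 - 1*(-22) = 6 + 22 = 28)
M(D) = D²/2 (M(D) = (D*D)/2 = D²/2)
(-10378 + M(t - U(3)))/(-7205 - 28109) = (-10378 + (28 - (-2 - 2*3))²/2)/(-7205 - 28109) = (-10378 + (28 - (-2 - 6))²/2)/(-35314) = (-10378 + (28 - 1*(-8))²/2)*(-1/35314) = (-10378 + (28 + 8)²/2)*(-1/35314) = (-10378 + (½)*36²)*(-1/35314) = (-10378 + (½)*1296)*(-1/35314) = (-10378 + 648)*(-1/35314) = -9730*(-1/35314) = 4865/17657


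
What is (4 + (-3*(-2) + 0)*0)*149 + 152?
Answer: 748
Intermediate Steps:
(4 + (-3*(-2) + 0)*0)*149 + 152 = (4 + (6 + 0)*0)*149 + 152 = (4 + 6*0)*149 + 152 = (4 + 0)*149 + 152 = 4*149 + 152 = 596 + 152 = 748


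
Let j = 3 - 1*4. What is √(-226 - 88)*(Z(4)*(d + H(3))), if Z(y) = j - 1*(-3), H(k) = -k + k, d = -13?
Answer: -26*I*√314 ≈ -460.72*I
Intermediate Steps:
j = -1 (j = 3 - 4 = -1)
H(k) = 0
Z(y) = 2 (Z(y) = -1 - 1*(-3) = -1 + 3 = 2)
√(-226 - 88)*(Z(4)*(d + H(3))) = √(-226 - 88)*(2*(-13 + 0)) = √(-314)*(2*(-13)) = (I*√314)*(-26) = -26*I*√314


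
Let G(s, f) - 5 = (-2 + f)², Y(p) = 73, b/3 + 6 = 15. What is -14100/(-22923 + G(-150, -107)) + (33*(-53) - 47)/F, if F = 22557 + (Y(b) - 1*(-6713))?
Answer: 131304616/107952897 ≈ 1.2163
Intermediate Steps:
b = 27 (b = -18 + 3*15 = -18 + 45 = 27)
G(s, f) = 5 + (-2 + f)²
F = 29343 (F = 22557 + (73 - 1*(-6713)) = 22557 + (73 + 6713) = 22557 + 6786 = 29343)
-14100/(-22923 + G(-150, -107)) + (33*(-53) - 47)/F = -14100/(-22923 + (5 + (-2 - 107)²)) + (33*(-53) - 47)/29343 = -14100/(-22923 + (5 + (-109)²)) + (-1749 - 47)*(1/29343) = -14100/(-22923 + (5 + 11881)) - 1796*1/29343 = -14100/(-22923 + 11886) - 1796/29343 = -14100/(-11037) - 1796/29343 = -14100*(-1/11037) - 1796/29343 = 4700/3679 - 1796/29343 = 131304616/107952897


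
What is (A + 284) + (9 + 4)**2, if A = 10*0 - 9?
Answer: 444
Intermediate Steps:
A = -9 (A = 0 - 9 = -9)
(A + 284) + (9 + 4)**2 = (-9 + 284) + (9 + 4)**2 = 275 + 13**2 = 275 + 169 = 444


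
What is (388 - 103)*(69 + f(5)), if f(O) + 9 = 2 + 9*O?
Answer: 30495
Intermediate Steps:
f(O) = -7 + 9*O (f(O) = -9 + (2 + 9*O) = -7 + 9*O)
(388 - 103)*(69 + f(5)) = (388 - 103)*(69 + (-7 + 9*5)) = 285*(69 + (-7 + 45)) = 285*(69 + 38) = 285*107 = 30495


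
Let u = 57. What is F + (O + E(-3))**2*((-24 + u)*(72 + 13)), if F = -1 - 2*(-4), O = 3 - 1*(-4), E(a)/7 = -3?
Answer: 549787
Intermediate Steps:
E(a) = -21 (E(a) = 7*(-3) = -21)
O = 7 (O = 3 + 4 = 7)
F = 7 (F = -1 + 8 = 7)
F + (O + E(-3))**2*((-24 + u)*(72 + 13)) = 7 + (7 - 21)**2*((-24 + 57)*(72 + 13)) = 7 + (-14)**2*(33*85) = 7 + 196*2805 = 7 + 549780 = 549787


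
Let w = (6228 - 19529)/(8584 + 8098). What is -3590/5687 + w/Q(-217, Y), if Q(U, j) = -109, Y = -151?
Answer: -6452190633/10340888206 ≈ -0.62395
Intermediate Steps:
w = -13301/16682 ≈ -0.79733
-3590/5687 + w/Q(-217, Y) = -3590/5687 - 13301/16682/(-109) = -3590*1/5687 - 13301/16682*(-1/109) = -3590/5687 + 13301/1818338 = -6452190633/10340888206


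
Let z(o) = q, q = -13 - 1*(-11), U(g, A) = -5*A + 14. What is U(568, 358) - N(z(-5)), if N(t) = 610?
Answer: -2386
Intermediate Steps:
U(g, A) = 14 - 5*A
q = -2 (q = -13 + 11 = -2)
z(o) = -2
U(568, 358) - N(z(-5)) = (14 - 5*358) - 1*610 = (14 - 1790) - 610 = -1776 - 610 = -2386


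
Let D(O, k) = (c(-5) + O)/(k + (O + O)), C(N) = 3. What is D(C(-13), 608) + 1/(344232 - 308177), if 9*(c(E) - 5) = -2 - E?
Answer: 903217/66413310 ≈ 0.013600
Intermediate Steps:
c(E) = 43/9 - E/9 (c(E) = 5 + (-2 - E)/9 = 5 + (-2/9 - E/9) = 43/9 - E/9)
D(O, k) = (16/3 + O)/(k + 2*O) (D(O, k) = ((43/9 - ⅑*(-5)) + O)/(k + (O + O)) = ((43/9 + 5/9) + O)/(k + 2*O) = (16/3 + O)/(k + 2*O))
D(C(-13), 608) + 1/(344232 - 308177) = (16/3 + 3)/(608 + 2*3) + 1/(344232 - 308177) = (25/3)/(608 + 6) + 1/36055 = (25/3)/614 + 1/36055 = (1/614)*(25/3) + 1/36055 = 25/1842 + 1/36055 = 903217/66413310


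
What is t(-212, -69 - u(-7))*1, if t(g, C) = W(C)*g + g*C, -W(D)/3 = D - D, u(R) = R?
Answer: 13144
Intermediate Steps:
W(D) = 0 (W(D) = -3*(D - D) = -3*0 = 0)
t(g, C) = C*g (t(g, C) = 0*g + g*C = 0 + C*g = C*g)
t(-212, -69 - u(-7))*1 = ((-69 - 1*(-7))*(-212))*1 = ((-69 + 7)*(-212))*1 = -62*(-212)*1 = 13144*1 = 13144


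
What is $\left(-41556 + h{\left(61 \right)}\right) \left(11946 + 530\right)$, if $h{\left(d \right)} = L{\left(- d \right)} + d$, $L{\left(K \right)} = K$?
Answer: $-518452656$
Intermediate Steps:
$h{\left(d \right)} = 0$ ($h{\left(d \right)} = - d + d = 0$)
$\left(-41556 + h{\left(61 \right)}\right) \left(11946 + 530\right) = \left(-41556 + 0\right) \left(11946 + 530\right) = \left(-41556\right) 12476 = -518452656$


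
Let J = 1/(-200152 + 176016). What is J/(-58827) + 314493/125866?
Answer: 223266202815281/89355323888376 ≈ 2.4986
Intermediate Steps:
J = -1/24136 (J = 1/(-24136) = -1/24136 ≈ -4.1432e-5)
J/(-58827) + 314493/125866 = -1/24136/(-58827) + 314493/125866 = -1/24136*(-1/58827) + 314493*(1/125866) = 1/1419848472 + 314493/125866 = 223266202815281/89355323888376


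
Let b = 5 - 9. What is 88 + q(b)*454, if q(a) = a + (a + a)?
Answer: -5360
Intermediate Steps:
b = -4
q(a) = 3*a (q(a) = a + 2*a = 3*a)
88 + q(b)*454 = 88 + (3*(-4))*454 = 88 - 12*454 = 88 - 5448 = -5360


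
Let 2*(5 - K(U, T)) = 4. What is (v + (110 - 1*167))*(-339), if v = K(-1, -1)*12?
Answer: 7119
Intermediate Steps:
K(U, T) = 3 (K(U, T) = 5 - ½*4 = 5 - 2 = 3)
v = 36 (v = 3*12 = 36)
(v + (110 - 1*167))*(-339) = (36 + (110 - 1*167))*(-339) = (36 + (110 - 167))*(-339) = (36 - 57)*(-339) = -21*(-339) = 7119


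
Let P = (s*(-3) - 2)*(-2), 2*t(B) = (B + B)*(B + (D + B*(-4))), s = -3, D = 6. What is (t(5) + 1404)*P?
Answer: -19026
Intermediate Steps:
t(B) = B*(6 - 3*B) (t(B) = ((B + B)*(B + (6 + B*(-4))))/2 = ((2*B)*(B + (6 - 4*B)))/2 = ((2*B)*(6 - 3*B))/2 = (2*B*(6 - 3*B))/2 = B*(6 - 3*B))
P = -14 (P = (-3*(-3) - 2)*(-2) = (9 - 2)*(-2) = 7*(-2) = -14)
(t(5) + 1404)*P = (3*5*(2 - 1*5) + 1404)*(-14) = (3*5*(2 - 5) + 1404)*(-14) = (3*5*(-3) + 1404)*(-14) = (-45 + 1404)*(-14) = 1359*(-14) = -19026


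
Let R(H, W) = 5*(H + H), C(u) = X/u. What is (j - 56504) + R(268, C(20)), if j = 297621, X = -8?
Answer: 243797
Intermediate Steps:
C(u) = -8/u
R(H, W) = 10*H (R(H, W) = 5*(2*H) = 10*H)
(j - 56504) + R(268, C(20)) = (297621 - 56504) + 10*268 = 241117 + 2680 = 243797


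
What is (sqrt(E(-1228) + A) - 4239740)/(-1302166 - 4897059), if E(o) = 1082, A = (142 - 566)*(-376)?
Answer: 847948/1239845 - 3*sqrt(17834)/6199225 ≈ 0.68385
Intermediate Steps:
A = 159424 (A = -424*(-376) = 159424)
(sqrt(E(-1228) + A) - 4239740)/(-1302166 - 4897059) = (sqrt(1082 + 159424) - 4239740)/(-1302166 - 4897059) = (sqrt(160506) - 4239740)/(-6199225) = (3*sqrt(17834) - 4239740)*(-1/6199225) = (-4239740 + 3*sqrt(17834))*(-1/6199225) = 847948/1239845 - 3*sqrt(17834)/6199225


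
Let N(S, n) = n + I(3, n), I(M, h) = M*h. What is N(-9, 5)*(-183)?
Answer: -3660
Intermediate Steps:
N(S, n) = 4*n (N(S, n) = n + 3*n = 4*n)
N(-9, 5)*(-183) = (4*5)*(-183) = 20*(-183) = -3660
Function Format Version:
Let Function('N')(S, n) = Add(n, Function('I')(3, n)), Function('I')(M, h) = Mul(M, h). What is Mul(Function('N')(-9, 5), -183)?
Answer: -3660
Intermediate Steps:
Function('N')(S, n) = Mul(4, n) (Function('N')(S, n) = Add(n, Mul(3, n)) = Mul(4, n))
Mul(Function('N')(-9, 5), -183) = Mul(Mul(4, 5), -183) = Mul(20, -183) = -3660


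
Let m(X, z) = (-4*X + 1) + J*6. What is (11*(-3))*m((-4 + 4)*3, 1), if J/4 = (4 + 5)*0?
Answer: -33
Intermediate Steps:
J = 0 (J = 4*((4 + 5)*0) = 4*(9*0) = 4*0 = 0)
m(X, z) = 1 - 4*X (m(X, z) = (-4*X + 1) + 0*6 = (1 - 4*X) + 0 = 1 - 4*X)
(11*(-3))*m((-4 + 4)*3, 1) = (11*(-3))*(1 - 4*(-4 + 4)*3) = -33*(1 - 0*3) = -33*(1 - 4*0) = -33*(1 + 0) = -33*1 = -33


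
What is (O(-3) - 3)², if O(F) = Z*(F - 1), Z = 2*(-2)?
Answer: 169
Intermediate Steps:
Z = -4
O(F) = 4 - 4*F (O(F) = -4*(F - 1) = -4*(-1 + F) = 4 - 4*F)
(O(-3) - 3)² = ((4 - 4*(-3)) - 3)² = ((4 + 12) - 3)² = (16 - 3)² = 13² = 169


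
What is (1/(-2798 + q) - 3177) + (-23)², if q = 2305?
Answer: -1305465/493 ≈ -2648.0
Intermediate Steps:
(1/(-2798 + q) - 3177) + (-23)² = (1/(-2798 + 2305) - 3177) + (-23)² = (1/(-493) - 3177) + 529 = (-1/493 - 3177) + 529 = -1566262/493 + 529 = -1305465/493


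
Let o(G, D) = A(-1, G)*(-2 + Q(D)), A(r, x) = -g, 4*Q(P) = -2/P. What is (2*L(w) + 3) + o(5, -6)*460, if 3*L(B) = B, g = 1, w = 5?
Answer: 888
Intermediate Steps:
Q(P) = -1/(2*P) (Q(P) = (-2/P)/4 = -1/(2*P))
L(B) = B/3
A(r, x) = -1 (A(r, x) = -1*1 = -1)
o(G, D) = 2 + 1/(2*D) (o(G, D) = -(-2 - 1/(2*D)) = 2 + 1/(2*D))
(2*L(w) + 3) + o(5, -6)*460 = (2*((1/3)*5) + 3) + (2 + (1/2)/(-6))*460 = (2*(5/3) + 3) + (2 + (1/2)*(-1/6))*460 = (10/3 + 3) + (2 - 1/12)*460 = 19/3 + (23/12)*460 = 19/3 + 2645/3 = 888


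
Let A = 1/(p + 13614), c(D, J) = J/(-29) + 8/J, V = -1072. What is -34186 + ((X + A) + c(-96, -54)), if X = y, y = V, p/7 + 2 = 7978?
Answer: -1917103496929/54376218 ≈ -35256.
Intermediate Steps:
p = 55832 (p = -14 + 7*7978 = -14 + 55846 = 55832)
y = -1072
X = -1072
c(D, J) = 8/J - J/29 (c(D, J) = J*(-1/29) + 8/J = -J/29 + 8/J = 8/J - J/29)
A = 1/69446 (A = 1/(55832 + 13614) = 1/69446 ≈ 1.4400e-5)
-34186 + ((X + A) + c(-96, -54)) = -34186 + ((-1072 + 1/69446) + (8/(-54) - 1/29*(-54))) = -34186 + (-74446111/69446 + (8*(-1/54) + 54/29)) = -34186 + (-74446111/69446 + (-4/27 + 54/29)) = -34186 + (-74446111/69446 + 1342/783) = -34186 - 58198108381/54376218 = -1917103496929/54376218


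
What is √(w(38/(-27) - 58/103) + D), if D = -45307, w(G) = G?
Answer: I*√38935312323/927 ≈ 212.86*I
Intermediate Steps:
√(w(38/(-27) - 58/103) + D) = √((38/(-27) - 58/103) - 45307) = √((38*(-1/27) - 58*1/103) - 45307) = √((-38/27 - 58/103) - 45307) = √(-5480/2781 - 45307) = √(-126004247/2781) = I*√38935312323/927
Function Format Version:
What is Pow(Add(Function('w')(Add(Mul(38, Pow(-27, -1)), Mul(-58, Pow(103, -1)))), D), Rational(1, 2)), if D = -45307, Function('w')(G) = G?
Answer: Mul(Rational(1, 927), I, Pow(38935312323, Rational(1, 2))) ≈ Mul(212.86, I)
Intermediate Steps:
Pow(Add(Function('w')(Add(Mul(38, Pow(-27, -1)), Mul(-58, Pow(103, -1)))), D), Rational(1, 2)) = Pow(Add(Add(Mul(38, Pow(-27, -1)), Mul(-58, Pow(103, -1))), -45307), Rational(1, 2)) = Pow(Add(Add(Mul(38, Rational(-1, 27)), Mul(-58, Rational(1, 103))), -45307), Rational(1, 2)) = Pow(Add(Add(Rational(-38, 27), Rational(-58, 103)), -45307), Rational(1, 2)) = Pow(Add(Rational(-5480, 2781), -45307), Rational(1, 2)) = Pow(Rational(-126004247, 2781), Rational(1, 2)) = Mul(Rational(1, 927), I, Pow(38935312323, Rational(1, 2)))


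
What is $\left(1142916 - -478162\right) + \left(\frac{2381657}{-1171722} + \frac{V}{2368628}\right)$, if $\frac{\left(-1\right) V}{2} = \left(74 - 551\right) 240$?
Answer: $\frac{1124772902576316743}{693843384354} \approx 1.6211 \cdot 10^{6}$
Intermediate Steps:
$V = 228960$ ($V = - 2 \left(74 - 551\right) 240 = - 2 \left(\left(-477\right) 240\right) = \left(-2\right) \left(-114480\right) = 228960$)
$\left(1142916 - -478162\right) + \left(\frac{2381657}{-1171722} + \frac{V}{2368628}\right) = \left(1142916 - -478162\right) + \left(\frac{2381657}{-1171722} + \frac{228960}{2368628}\right) = \left(1142916 + 478162\right) + \left(2381657 \left(- \frac{1}{1171722}\right) + 228960 \cdot \frac{1}{2368628}\right) = 1621078 + \left(- \frac{2381657}{1171722} + \frac{57240}{592157}\right) = 1621078 - \frac{1343245496869}{693843384354} = \frac{1124772902576316743}{693843384354}$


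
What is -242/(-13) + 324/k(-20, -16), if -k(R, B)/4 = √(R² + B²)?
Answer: 242/13 - 81*√41/164 ≈ 15.453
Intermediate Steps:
k(R, B) = -4*√(B² + R²) (k(R, B) = -4*√(R² + B²) = -4*√(B² + R²))
-242/(-13) + 324/k(-20, -16) = -242/(-13) + 324/((-4*√((-16)² + (-20)²))) = -242*(-1/13) + 324/((-4*√(256 + 400))) = 242/13 + 324/((-16*√41)) = 242/13 + 324*(-√41/656) = 242/13 - 81*√41/164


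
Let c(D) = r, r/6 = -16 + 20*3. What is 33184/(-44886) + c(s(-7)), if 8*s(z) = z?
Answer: 5908360/22443 ≈ 263.26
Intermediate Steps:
s(z) = z/8
r = 264 (r = 6*(-16 + 20*3) = 6*(-16 + 60) = 6*44 = 264)
c(D) = 264
33184/(-44886) + c(s(-7)) = 33184/(-44886) + 264 = 33184*(-1/44886) + 264 = -16592/22443 + 264 = 5908360/22443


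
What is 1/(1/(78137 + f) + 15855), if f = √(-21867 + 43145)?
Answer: 48400316678971/767387021564516273 + √21278/1534774043129032546 ≈ 6.3072e-5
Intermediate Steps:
f = √21278 ≈ 145.87
1/(1/(78137 + f) + 15855) = 1/(1/(78137 + √21278) + 15855) = 1/(15855 + 1/(78137 + √21278))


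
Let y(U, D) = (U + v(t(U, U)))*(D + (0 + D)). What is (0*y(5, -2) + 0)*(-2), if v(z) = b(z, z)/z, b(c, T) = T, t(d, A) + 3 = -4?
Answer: 0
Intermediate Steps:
t(d, A) = -7 (t(d, A) = -3 - 4 = -7)
v(z) = 1 (v(z) = z/z = 1)
y(U, D) = 2*D*(1 + U) (y(U, D) = (U + 1)*(D + (0 + D)) = (1 + U)*(D + D) = (1 + U)*(2*D) = 2*D*(1 + U))
(0*y(5, -2) + 0)*(-2) = (0*(2*(-2)*(1 + 5)) + 0)*(-2) = (0*(2*(-2)*6) + 0)*(-2) = (0*(-24) + 0)*(-2) = (0 + 0)*(-2) = 0*(-2) = 0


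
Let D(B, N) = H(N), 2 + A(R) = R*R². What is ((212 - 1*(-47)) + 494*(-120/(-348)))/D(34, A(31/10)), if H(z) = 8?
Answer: 12451/232 ≈ 53.668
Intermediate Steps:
A(R) = -2 + R³ (A(R) = -2 + R*R² = -2 + R³)
D(B, N) = 8
((212 - 1*(-47)) + 494*(-120/(-348)))/D(34, A(31/10)) = ((212 - 1*(-47)) + 494*(-120/(-348)))/8 = ((212 + 47) + 494*(-120*(-1/348)))*(⅛) = (259 + 494*(10/29))*(⅛) = (259 + 4940/29)*(⅛) = (12451/29)*(⅛) = 12451/232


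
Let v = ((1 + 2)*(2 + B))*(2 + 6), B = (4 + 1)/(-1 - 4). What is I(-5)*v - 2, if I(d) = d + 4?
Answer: -26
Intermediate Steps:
B = -1 (B = 5/(-5) = 5*(-1/5) = -1)
I(d) = 4 + d
v = 24 (v = ((1 + 2)*(2 - 1))*(2 + 6) = (3*1)*8 = 3*8 = 24)
I(-5)*v - 2 = (4 - 5)*24 - 2 = -1*24 - 2 = -24 - 2 = -26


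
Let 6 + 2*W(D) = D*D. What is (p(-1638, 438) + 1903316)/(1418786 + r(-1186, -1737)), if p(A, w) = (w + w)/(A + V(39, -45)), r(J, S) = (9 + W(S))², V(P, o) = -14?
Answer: 3144277156/3759698773966765 ≈ 8.3631e-7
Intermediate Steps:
W(D) = -3 + D²/2 (W(D) = -3 + (D*D)/2 = -3 + D²/2)
r(J, S) = (6 + S²/2)² (r(J, S) = (9 + (-3 + S²/2))² = (6 + S²/2)²)
p(A, w) = 2*w/(-14 + A) (p(A, w) = (w + w)/(A - 14) = (2*w)/(-14 + A) = 2*w/(-14 + A))
(p(-1638, 438) + 1903316)/(1418786 + r(-1186, -1737)) = (2*438/(-14 - 1638) + 1903316)/(1418786 + (12 + (-1737)²)²/4) = (2*438/(-1652) + 1903316)/(1418786 + (12 + 3017169)²/4) = (2*438*(-1/1652) + 1903316)/(1418786 + (¼)*3017181²) = (-219/413 + 1903316)/(1418786 + (¼)*9103381186761) = 786069289/(413*(1418786 + 9103381186761/4)) = 786069289/(413*(9103386861905/4)) = (786069289/413)*(4/9103386861905) = 3144277156/3759698773966765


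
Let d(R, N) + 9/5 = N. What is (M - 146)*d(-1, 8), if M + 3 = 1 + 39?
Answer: -3379/5 ≈ -675.80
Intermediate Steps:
M = 37 (M = -3 + (1 + 39) = -3 + 40 = 37)
d(R, N) = -9/5 + N
(M - 146)*d(-1, 8) = (37 - 146)*(-9/5 + 8) = -109*31/5 = -3379/5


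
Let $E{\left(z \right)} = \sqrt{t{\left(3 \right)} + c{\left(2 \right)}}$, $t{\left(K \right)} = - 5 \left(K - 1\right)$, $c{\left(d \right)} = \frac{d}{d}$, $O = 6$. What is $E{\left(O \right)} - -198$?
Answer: $198 + 3 i \approx 198.0 + 3.0 i$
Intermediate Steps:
$c{\left(d \right)} = 1$
$t{\left(K \right)} = 5 - 5 K$ ($t{\left(K \right)} = - 5 \left(-1 + K\right) = 5 - 5 K$)
$E{\left(z \right)} = 3 i$ ($E{\left(z \right)} = \sqrt{\left(5 - 15\right) + 1} = \sqrt{-10 + 1} = \sqrt{-9} = 3 i$)
$E{\left(O \right)} - -198 = 3 i - -198 = 3 i + 198 = 198 + 3 i$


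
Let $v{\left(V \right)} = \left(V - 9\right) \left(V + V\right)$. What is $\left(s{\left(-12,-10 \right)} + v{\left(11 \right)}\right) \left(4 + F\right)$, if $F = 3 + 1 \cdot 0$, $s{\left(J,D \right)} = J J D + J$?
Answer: $-9856$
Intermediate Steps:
$s{\left(J,D \right)} = J + D J^{2}$ ($s{\left(J,D \right)} = J^{2} D + J = D J^{2} + J = J + D J^{2}$)
$F = 3$ ($F = 3 + 0 = 3$)
$v{\left(V \right)} = 2 V \left(-9 + V\right)$ ($v{\left(V \right)} = \left(-9 + V\right) 2 V = 2 V \left(-9 + V\right)$)
$\left(s{\left(-12,-10 \right)} + v{\left(11 \right)}\right) \left(4 + F\right) = \left(- 12 \left(1 - -120\right) + 2 \cdot 11 \left(-9 + 11\right)\right) \left(4 + 3\right) = \left(- 12 \left(1 + 120\right) + 2 \cdot 11 \cdot 2\right) 7 = \left(\left(-12\right) 121 + 44\right) 7 = \left(-1452 + 44\right) 7 = \left(-1408\right) 7 = -9856$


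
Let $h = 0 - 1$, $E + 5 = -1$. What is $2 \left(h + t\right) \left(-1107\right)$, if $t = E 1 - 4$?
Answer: $24354$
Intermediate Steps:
$E = -6$ ($E = -5 - 1 = -6$)
$t = -10$ ($t = \left(-6\right) 1 - 4 = -6 - 4 = -10$)
$h = -1$
$2 \left(h + t\right) \left(-1107\right) = 2 \left(-1 - 10\right) \left(-1107\right) = 2 \left(-11\right) \left(-1107\right) = \left(-22\right) \left(-1107\right) = 24354$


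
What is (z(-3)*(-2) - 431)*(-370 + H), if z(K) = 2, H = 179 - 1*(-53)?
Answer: 60030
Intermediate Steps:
H = 232 (H = 179 + 53 = 232)
(z(-3)*(-2) - 431)*(-370 + H) = (2*(-2) - 431)*(-370 + 232) = (-4 - 431)*(-138) = -435*(-138) = 60030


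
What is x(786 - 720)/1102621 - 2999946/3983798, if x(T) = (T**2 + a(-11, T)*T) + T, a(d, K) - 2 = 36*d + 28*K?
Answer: -111841765863/168946897483 ≈ -0.66199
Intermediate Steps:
a(d, K) = 2 + 28*K + 36*d (a(d, K) = 2 + (36*d + 28*K) = 2 + (28*K + 36*d) = 2 + 28*K + 36*d)
x(T) = T + T**2 + T*(-394 + 28*T) (x(T) = (T**2 + (2 + 28*T + 36*(-11))*T) + T = (T**2 + (2 + 28*T - 396)*T) + T = (T**2 + (-394 + 28*T)*T) + T = (T**2 + T*(-394 + 28*T)) + T = T + T**2 + T*(-394 + 28*T))
x(786 - 720)/1102621 - 2999946/3983798 = ((786 - 720)*(-393 + 29*(786 - 720)))/1102621 - 2999946/3983798 = (66*(-393 + 29*66))*(1/1102621) - 2999946*1/3983798 = (66*(-393 + 1914))*(1/1102621) - 1499973/1991899 = (66*1521)*(1/1102621) - 1499973/1991899 = 100386*(1/1102621) - 1499973/1991899 = 7722/84817 - 1499973/1991899 = -111841765863/168946897483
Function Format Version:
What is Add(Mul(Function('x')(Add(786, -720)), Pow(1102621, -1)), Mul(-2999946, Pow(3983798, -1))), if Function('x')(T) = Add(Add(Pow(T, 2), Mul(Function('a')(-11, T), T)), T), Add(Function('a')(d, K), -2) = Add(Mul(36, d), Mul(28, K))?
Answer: Rational(-111841765863, 168946897483) ≈ -0.66199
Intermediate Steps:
Function('a')(d, K) = Add(2, Mul(28, K), Mul(36, d)) (Function('a')(d, K) = Add(2, Add(Mul(36, d), Mul(28, K))) = Add(2, Add(Mul(28, K), Mul(36, d))) = Add(2, Mul(28, K), Mul(36, d)))
Function('x')(T) = Add(T, Pow(T, 2), Mul(T, Add(-394, Mul(28, T)))) (Function('x')(T) = Add(Add(Pow(T, 2), Mul(Add(2, Mul(28, T), Mul(36, -11)), T)), T) = Add(Add(Pow(T, 2), Mul(Add(2, Mul(28, T), -396), T)), T) = Add(Add(Pow(T, 2), Mul(Add(-394, Mul(28, T)), T)), T) = Add(Add(Pow(T, 2), Mul(T, Add(-394, Mul(28, T)))), T) = Add(T, Pow(T, 2), Mul(T, Add(-394, Mul(28, T)))))
Add(Mul(Function('x')(Add(786, -720)), Pow(1102621, -1)), Mul(-2999946, Pow(3983798, -1))) = Add(Mul(Mul(Add(786, -720), Add(-393, Mul(29, Add(786, -720)))), Pow(1102621, -1)), Mul(-2999946, Pow(3983798, -1))) = Add(Mul(Mul(66, Add(-393, Mul(29, 66))), Rational(1, 1102621)), Mul(-2999946, Rational(1, 3983798))) = Add(Mul(Mul(66, Add(-393, 1914)), Rational(1, 1102621)), Rational(-1499973, 1991899)) = Add(Mul(Mul(66, 1521), Rational(1, 1102621)), Rational(-1499973, 1991899)) = Add(Mul(100386, Rational(1, 1102621)), Rational(-1499973, 1991899)) = Add(Rational(7722, 84817), Rational(-1499973, 1991899)) = Rational(-111841765863, 168946897483)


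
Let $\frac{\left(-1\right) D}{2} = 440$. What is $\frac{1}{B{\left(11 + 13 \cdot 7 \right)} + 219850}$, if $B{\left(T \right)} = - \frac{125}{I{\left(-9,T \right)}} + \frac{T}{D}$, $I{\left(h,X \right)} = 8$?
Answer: $\frac{220}{48363537} \approx 4.5489 \cdot 10^{-6}$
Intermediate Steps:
$D = -880$ ($D = \left(-2\right) 440 = -880$)
$B{\left(T \right)} = - \frac{125}{8} - \frac{T}{880}$ ($B{\left(T \right)} = - \frac{125}{8} + \frac{T}{-880} = \left(-125\right) \frac{1}{8} + T \left(- \frac{1}{880}\right) = - \frac{125}{8} - \frac{T}{880}$)
$\frac{1}{B{\left(11 + 13 \cdot 7 \right)} + 219850} = \frac{1}{\left(- \frac{125}{8} - \frac{11 + 13 \cdot 7}{880}\right) + 219850} = \frac{1}{\left(- \frac{125}{8} - \frac{11 + 91}{880}\right) + 219850} = \frac{1}{\left(- \frac{125}{8} - \frac{51}{440}\right) + 219850} = \frac{1}{- \frac{3463}{220} + 219850} = \frac{1}{\frac{48363537}{220}} = \frac{220}{48363537}$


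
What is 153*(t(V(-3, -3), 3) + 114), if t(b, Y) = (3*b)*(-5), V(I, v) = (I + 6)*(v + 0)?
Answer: 38097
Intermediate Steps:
V(I, v) = v*(6 + I) (V(I, v) = (6 + I)*v = v*(6 + I))
t(b, Y) = -15*b
153*(t(V(-3, -3), 3) + 114) = 153*(-(-45)*(6 - 3) + 114) = 153*(-(-45)*3 + 114) = 153*(-15*(-9) + 114) = 153*(135 + 114) = 153*249 = 38097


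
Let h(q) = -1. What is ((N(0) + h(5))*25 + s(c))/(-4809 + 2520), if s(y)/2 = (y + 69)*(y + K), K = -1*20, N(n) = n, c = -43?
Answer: 3301/2289 ≈ 1.4421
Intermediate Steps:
K = -20
s(y) = 2*(-20 + y)*(69 + y) (s(y) = 2*((y + 69)*(y - 20)) = 2*((69 + y)*(-20 + y)) = 2*((-20 + y)*(69 + y)) = 2*(-20 + y)*(69 + y))
((N(0) + h(5))*25 + s(c))/(-4809 + 2520) = ((0 - 1)*25 + (-2760 + 2*(-43)**2 + 98*(-43)))/(-4809 + 2520) = (-1*25 + (-2760 + 2*1849 - 4214))/(-2289) = (-25 + (-2760 + 3698 - 4214))*(-1/2289) = (-25 - 3276)*(-1/2289) = -3301*(-1/2289) = 3301/2289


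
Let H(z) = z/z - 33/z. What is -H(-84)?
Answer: -39/28 ≈ -1.3929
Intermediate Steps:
H(z) = 1 - 33/z
-H(-84) = -(-33 - 84)/(-84) = -(-1)*(-117)/84 = -1*39/28 = -39/28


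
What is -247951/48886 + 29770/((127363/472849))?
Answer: 688122696507567/6226267618 ≈ 1.1052e+5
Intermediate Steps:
-247951/48886 + 29770/((127363/472849)) = -247951*1/48886 + 29770/((127363*(1/472849))) = -247951/48886 + 29770/(127363/472849) = -247951/48886 + 29770*(472849/127363) = -247951/48886 + 14076714730/127363 = 688122696507567/6226267618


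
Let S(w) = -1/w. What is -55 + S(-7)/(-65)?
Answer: -25026/455 ≈ -55.002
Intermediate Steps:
-55 + S(-7)/(-65) = -55 - 1/(-7)/(-65) = -55 - 1*(-⅐)*(-1/65) = -55 + (⅐)*(-1/65) = -55 - 1/455 = -25026/455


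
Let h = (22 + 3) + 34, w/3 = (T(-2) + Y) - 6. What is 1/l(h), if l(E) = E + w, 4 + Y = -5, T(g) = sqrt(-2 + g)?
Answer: 7/116 - 3*I/116 ≈ 0.060345 - 0.025862*I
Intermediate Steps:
Y = -9 (Y = -4 - 5 = -9)
w = -45 + 6*I (w = 3*((sqrt(-2 - 2) - 9) - 6) = 3*((sqrt(-4) - 9) - 6) = 3*((2*I - 9) - 6) = 3*((-9 + 2*I) - 6) = 3*(-15 + 2*I) = -45 + 6*I ≈ -45.0 + 6.0*I)
h = 59 (h = 25 + 34 = 59)
l(E) = -45 + E + 6*I (l(E) = E + (-45 + 6*I) = -45 + E + 6*I)
1/l(h) = 1/(-45 + 59 + 6*I) = 1/(14 + 6*I) = (14 - 6*I)/232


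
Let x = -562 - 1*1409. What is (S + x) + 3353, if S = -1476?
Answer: -94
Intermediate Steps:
x = -1971 (x = -562 - 1409 = -1971)
(S + x) + 3353 = (-1476 - 1971) + 3353 = -3447 + 3353 = -94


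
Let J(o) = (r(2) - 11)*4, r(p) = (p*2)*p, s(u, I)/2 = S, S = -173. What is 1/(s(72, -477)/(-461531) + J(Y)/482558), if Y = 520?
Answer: 111357738149/80713348 ≈ 1379.7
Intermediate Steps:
s(u, I) = -346 (s(u, I) = 2*(-173) = -346)
r(p) = 2*p² (r(p) = (2*p)*p = 2*p²)
J(o) = -12 (J(o) = (2*2² - 11)*4 = (2*4 - 11)*4 = (8 - 11)*4 = -3*4 = -12)
1/(s(72, -477)/(-461531) + J(Y)/482558) = 1/(-346/(-461531) - 12/482558) = 1/(-346*(-1/461531) - 12*1/482558) = 1/(346/461531 - 6/241279) = 1/(80713348/111357738149) = 111357738149/80713348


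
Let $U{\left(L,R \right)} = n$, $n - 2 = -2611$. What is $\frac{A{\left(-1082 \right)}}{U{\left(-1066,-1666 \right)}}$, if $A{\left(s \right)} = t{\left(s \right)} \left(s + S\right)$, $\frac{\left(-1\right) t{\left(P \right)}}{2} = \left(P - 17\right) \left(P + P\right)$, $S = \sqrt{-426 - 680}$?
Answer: $- \frac{5146502704}{2609} + \frac{4756472 i \sqrt{1106}}{2609} \approx -1.9726 \cdot 10^{6} + 60630.0 i$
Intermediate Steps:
$n = -2609$ ($n = 2 - 2611 = -2609$)
$U{\left(L,R \right)} = -2609$
$S = i \sqrt{1106}$ ($S = \sqrt{-1106} = i \sqrt{1106} \approx 33.257 i$)
$t{\left(P \right)} = - 4 P \left(-17 + P\right)$ ($t{\left(P \right)} = - 2 \left(P - 17\right) \left(P + P\right) = - 2 \left(-17 + P\right) 2 P = - 2 \cdot 2 P \left(-17 + P\right) = - 4 P \left(-17 + P\right)$)
$A{\left(s \right)} = 4 s \left(17 - s\right) \left(s + i \sqrt{1106}\right)$
$\frac{A{\left(-1082 \right)}}{U{\left(-1066,-1666 \right)}} = \frac{\left(-4\right) \left(-1082\right) \left(-17 - 1082\right) \left(-1082 + i \sqrt{1106}\right)}{-2609} = \left(-4\right) \left(-1082\right) \left(-1099\right) \left(-1082 + i \sqrt{1106}\right) \left(- \frac{1}{2609}\right) = \left(5146502704 - 4756472 i \sqrt{1106}\right) \left(- \frac{1}{2609}\right) = - \frac{5146502704}{2609} + \frac{4756472 i \sqrt{1106}}{2609}$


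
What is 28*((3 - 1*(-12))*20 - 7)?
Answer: 8204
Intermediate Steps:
28*((3 - 1*(-12))*20 - 7) = 28*((3 + 12)*20 - 7) = 28*(15*20 - 7) = 28*(300 - 7) = 28*293 = 8204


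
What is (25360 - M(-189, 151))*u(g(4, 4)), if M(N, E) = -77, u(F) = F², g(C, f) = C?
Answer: 406992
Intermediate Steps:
(25360 - M(-189, 151))*u(g(4, 4)) = (25360 - 1*(-77))*4² = (25360 + 77)*16 = 25437*16 = 406992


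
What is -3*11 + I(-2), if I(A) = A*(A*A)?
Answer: -41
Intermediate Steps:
I(A) = A³ (I(A) = A*A² = A³)
-3*11 + I(-2) = -3*11 + (-2)³ = -33 - 8 = -41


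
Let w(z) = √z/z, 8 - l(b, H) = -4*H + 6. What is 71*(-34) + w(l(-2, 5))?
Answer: -2414 + √22/22 ≈ -2413.8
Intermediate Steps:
l(b, H) = 2 + 4*H (l(b, H) = 8 - (-4*H + 6) = 8 - (6 - 4*H) = 8 + (-6 + 4*H) = 2 + 4*H)
w(z) = z^(-½)
71*(-34) + w(l(-2, 5)) = 71*(-34) + (2 + 4*5)^(-½) = -2414 + (2 + 20)^(-½) = -2414 + 22^(-½) = -2414 + √22/22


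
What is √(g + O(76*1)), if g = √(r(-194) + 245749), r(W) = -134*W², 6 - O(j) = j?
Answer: √(-70 + 5*I*√191899) ≈ 32.569 + 33.626*I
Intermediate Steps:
O(j) = 6 - j
g = 5*I*√191899 (g = √(-134*(-194)² + 245749) = √(-134*37636 + 245749) = √(-5043224 + 245749) = √(-4797475) = 5*I*√191899 ≈ 2190.3*I)
√(g + O(76*1)) = √(5*I*√191899 + (6 - 76)) = √(5*I*√191899 - 70) = √(-70 + 5*I*√191899)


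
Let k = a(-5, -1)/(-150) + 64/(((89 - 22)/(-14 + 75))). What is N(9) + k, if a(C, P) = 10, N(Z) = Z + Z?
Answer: 76583/1005 ≈ 76.202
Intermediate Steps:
N(Z) = 2*Z
k = 58493/1005 (k = 10/(-150) + 64/(((89 - 22)/(-14 + 75))) = 10*(-1/150) + 64/((67/61)) = -1/15 + 64/((67*(1/61))) = -1/15 + 64/(67/61) = -1/15 + 64*(61/67) = -1/15 + 3904/67 = 58493/1005 ≈ 58.202)
N(9) + k = 2*9 + 58493/1005 = 18 + 58493/1005 = 76583/1005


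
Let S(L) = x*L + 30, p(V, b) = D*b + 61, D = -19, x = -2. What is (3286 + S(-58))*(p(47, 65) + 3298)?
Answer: 7289568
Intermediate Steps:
p(V, b) = 61 - 19*b (p(V, b) = -19*b + 61 = 61 - 19*b)
S(L) = 30 - 2*L (S(L) = -2*L + 30 = 30 - 2*L)
(3286 + S(-58))*(p(47, 65) + 3298) = (3286 + (30 - 2*(-58)))*((61 - 19*65) + 3298) = (3286 + (30 + 116))*((61 - 1235) + 3298) = (3286 + 146)*(-1174 + 3298) = 3432*2124 = 7289568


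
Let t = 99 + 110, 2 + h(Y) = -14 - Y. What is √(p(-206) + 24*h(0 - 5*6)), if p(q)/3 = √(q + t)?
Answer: √(336 + 3*√3) ≈ 18.471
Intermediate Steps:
h(Y) = -16 - Y (h(Y) = -2 + (-14 - Y) = -16 - Y)
t = 209
p(q) = 3*√(209 + q) (p(q) = 3*√(q + 209) = 3*√(209 + q))
√(p(-206) + 24*h(0 - 5*6)) = √(3*√(209 - 206) + 24*(-16 - (0 - 5*6))) = √(3*√3 + 24*(-16 - (0 - 30))) = √(3*√3 + 24*(-16 - 1*(-30))) = √(3*√3 + 24*(-16 + 30)) = √(3*√3 + 24*14) = √(3*√3 + 336) = √(336 + 3*√3)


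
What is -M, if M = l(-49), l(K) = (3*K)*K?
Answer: -7203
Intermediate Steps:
l(K) = 3*K**2
M = 7203 (M = 3*(-49)**2 = 3*2401 = 7203)
-M = -1*7203 = -7203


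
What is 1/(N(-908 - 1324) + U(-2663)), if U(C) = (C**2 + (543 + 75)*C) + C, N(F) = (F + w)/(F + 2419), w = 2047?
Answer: 187/1017872979 ≈ 1.8372e-7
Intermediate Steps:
N(F) = (2047 + F)/(2419 + F) (N(F) = (F + 2047)/(F + 2419) = (2047 + F)/(2419 + F))
U(C) = C**2 + 619*C (U(C) = (C**2 + 618*C) + C = C**2 + 619*C)
1/(N(-908 - 1324) + U(-2663)) = 1/((2047 + (-908 - 1324))/(2419 + (-908 - 1324)) - 2663*(619 - 2663)) = 1/((2047 - 2232)/(2419 - 2232) - 2663*(-2044)) = 1/(-185/187 + 5443172) = 1/(1017872979/187) = 187/1017872979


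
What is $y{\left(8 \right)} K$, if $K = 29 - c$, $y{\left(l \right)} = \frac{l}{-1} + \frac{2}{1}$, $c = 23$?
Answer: $-36$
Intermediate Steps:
$y{\left(l \right)} = 2 - l$ ($y{\left(l \right)} = l \left(-1\right) + 2 \cdot 1 = - l + 2 = 2 - l$)
$K = 6$ ($K = 29 - 23 = 6$)
$y{\left(8 \right)} K = \left(2 - 8\right) 6 = \left(-6\right) 6 = -36$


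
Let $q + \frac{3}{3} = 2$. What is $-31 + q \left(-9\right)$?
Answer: $-40$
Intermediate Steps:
$q = 1$ ($q = -1 + 2 = 1$)
$-31 + q \left(-9\right) = -31 + 1 \left(-9\right) = -31 - 9 = -40$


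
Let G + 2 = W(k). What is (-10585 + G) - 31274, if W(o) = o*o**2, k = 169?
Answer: 4784948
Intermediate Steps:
W(o) = o**3
G = 4826807 (G = -2 + 169**3 = -2 + 4826809 = 4826807)
(-10585 + G) - 31274 = (-10585 + 4826807) - 31274 = 4816222 - 31274 = 4784948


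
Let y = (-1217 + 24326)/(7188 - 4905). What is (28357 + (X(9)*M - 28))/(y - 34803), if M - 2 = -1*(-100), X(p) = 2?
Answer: -21713613/26477380 ≈ -0.82008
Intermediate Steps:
M = 102 (M = 2 - 1*(-100) = 2 + 100 = 102)
y = 7703/761 (y = 23109/2283 = 23109*(1/2283) = 7703/761 ≈ 10.122)
(28357 + (X(9)*M - 28))/(y - 34803) = (28357 + (2*102 - 28))/(7703/761 - 34803) = (28357 + (204 - 28))/(-26477380/761) = (28357 + 176)*(-761/26477380) = 28533*(-761/26477380) = -21713613/26477380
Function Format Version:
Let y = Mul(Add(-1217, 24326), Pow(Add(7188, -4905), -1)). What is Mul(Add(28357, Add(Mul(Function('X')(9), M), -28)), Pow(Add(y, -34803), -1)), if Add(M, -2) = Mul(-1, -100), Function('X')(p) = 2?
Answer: Rational(-21713613, 26477380) ≈ -0.82008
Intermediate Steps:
M = 102 (M = Add(2, Mul(-1, -100)) = Add(2, 100) = 102)
y = Rational(7703, 761) (y = Mul(23109, Pow(2283, -1)) = Mul(23109, Rational(1, 2283)) = Rational(7703, 761) ≈ 10.122)
Mul(Add(28357, Add(Mul(Function('X')(9), M), -28)), Pow(Add(y, -34803), -1)) = Mul(Add(28357, Add(Mul(2, 102), -28)), Pow(Add(Rational(7703, 761), -34803), -1)) = Mul(Add(28357, Add(204, -28)), Pow(Rational(-26477380, 761), -1)) = Mul(Add(28357, 176), Rational(-761, 26477380)) = Mul(28533, Rational(-761, 26477380)) = Rational(-21713613, 26477380)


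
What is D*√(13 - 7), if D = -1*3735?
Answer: -3735*√6 ≈ -9148.8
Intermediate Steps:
D = -3735
D*√(13 - 7) = -3735*√(13 - 7) = -3735*√6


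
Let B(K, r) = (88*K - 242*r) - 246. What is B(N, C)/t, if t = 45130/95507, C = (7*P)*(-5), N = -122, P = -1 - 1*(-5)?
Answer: 1093459643/22565 ≈ 48458.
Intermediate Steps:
P = 4 (P = -1 + 5 = 4)
C = -140 (C = (7*4)*(-5) = 28*(-5) = -140)
B(K, r) = -246 - 242*r + 88*K (B(K, r) = (-242*r + 88*K) - 246 = -246 - 242*r + 88*K)
t = 45130/95507 (t = 45130*(1/95507) = 45130/95507 ≈ 0.47253)
B(N, C)/t = (-246 - 242*(-140) + 88*(-122))/(45130/95507) = (-246 + 33880 - 10736)*(95507/45130) = 22898*(95507/45130) = 1093459643/22565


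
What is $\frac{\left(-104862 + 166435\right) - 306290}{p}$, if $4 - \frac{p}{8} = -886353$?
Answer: $- \frac{244717}{7090856} \approx -0.034512$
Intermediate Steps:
$p = 7090856$ ($p = 32 - -7090824 = 32 + 7090824 = 7090856$)
$\frac{\left(-104862 + 166435\right) - 306290}{p} = \frac{\left(-104862 + 166435\right) - 306290}{7090856} = \left(61573 - 306290\right) \frac{1}{7090856} = \left(-244717\right) \frac{1}{7090856} = - \frac{244717}{7090856}$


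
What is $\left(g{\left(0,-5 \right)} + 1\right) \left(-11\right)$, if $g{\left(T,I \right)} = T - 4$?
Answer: $33$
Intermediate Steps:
$g{\left(T,I \right)} = -4 + T$
$\left(g{\left(0,-5 \right)} + 1\right) \left(-11\right) = \left(\left(-4 + 0\right) + 1\right) \left(-11\right) = \left(-4 + 1\right) \left(-11\right) = \left(-3\right) \left(-11\right) = 33$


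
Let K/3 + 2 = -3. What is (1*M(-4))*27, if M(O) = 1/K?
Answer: -9/5 ≈ -1.8000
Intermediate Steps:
K = -15 (K = -6 + 3*(-3) = -6 - 9 = -15)
M(O) = -1/15 (M(O) = 1/(-15) = -1/15)
(1*M(-4))*27 = (1*(-1/15))*27 = -1/15*27 = -9/5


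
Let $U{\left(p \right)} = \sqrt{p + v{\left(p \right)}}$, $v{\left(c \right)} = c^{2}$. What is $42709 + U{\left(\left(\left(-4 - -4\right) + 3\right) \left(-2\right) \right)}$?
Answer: $42709 + \sqrt{30} \approx 42715.0$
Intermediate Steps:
$U{\left(p \right)} = \sqrt{p + p^{2}}$
$42709 + U{\left(\left(\left(-4 - -4\right) + 3\right) \left(-2\right) \right)} = 42709 + \sqrt{\left(\left(-4 - -4\right) + 3\right) \left(-2\right) \left(1 + \left(\left(-4 - -4\right) + 3\right) \left(-2\right)\right)} = 42709 + \sqrt{\left(\left(-4 + 4\right) + 3\right) \left(-2\right) \left(1 + \left(\left(-4 + 4\right) + 3\right) \left(-2\right)\right)} = 42709 + \sqrt{\left(0 + 3\right) \left(-2\right) \left(1 + \left(0 + 3\right) \left(-2\right)\right)} = 42709 + \sqrt{3 \left(-2\right) \left(1 + 3 \left(-2\right)\right)} = 42709 + \sqrt{- 6 \left(1 - 6\right)} = 42709 + \sqrt{\left(-6\right) \left(-5\right)} = 42709 + \sqrt{30}$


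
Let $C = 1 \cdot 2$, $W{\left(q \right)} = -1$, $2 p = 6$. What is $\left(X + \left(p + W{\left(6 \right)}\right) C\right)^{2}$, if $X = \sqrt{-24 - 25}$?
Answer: $-33 + 56 i \approx -33.0 + 56.0 i$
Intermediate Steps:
$p = 3$ ($p = \frac{1}{2} \cdot 6 = 3$)
$X = 7 i$ ($X = \sqrt{-49} = 7 i \approx 7.0 i$)
$C = 2$
$\left(X + \left(p + W{\left(6 \right)}\right) C\right)^{2} = \left(7 i + \left(3 - 1\right) 2\right)^{2} = \left(7 i + 2 \cdot 2\right)^{2} = \left(7 i + 4\right)^{2} = \left(4 + 7 i\right)^{2}$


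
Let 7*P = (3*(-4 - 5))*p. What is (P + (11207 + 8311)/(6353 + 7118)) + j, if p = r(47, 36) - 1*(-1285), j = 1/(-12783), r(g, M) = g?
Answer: -6191246959591/1205398551 ≈ -5136.3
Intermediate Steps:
j = -1/12783 ≈ -7.8229e-5
p = 1332 (p = 47 - 1*(-1285) = 47 + 1285 = 1332)
P = -35964/7 (P = ((3*(-4 - 5))*1332)/7 = ((3*(-9))*1332)/7 = (-27*1332)/7 = (1/7)*(-35964) = -35964/7 ≈ -5137.7)
(P + (11207 + 8311)/(6353 + 7118)) + j = (-35964/7 + (11207 + 8311)/(6353 + 7118)) - 1/12783 = (-35964/7 + 19518/13471) - 1/12783 = -484334418/94297 - 1/12783 = -6191246959591/1205398551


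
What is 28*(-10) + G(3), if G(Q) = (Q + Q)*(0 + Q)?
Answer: -262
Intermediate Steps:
G(Q) = 2*Q**2 (G(Q) = (2*Q)*Q = 2*Q**2)
28*(-10) + G(3) = 28*(-10) + 2*3**2 = -280 + 2*9 = -280 + 18 = -262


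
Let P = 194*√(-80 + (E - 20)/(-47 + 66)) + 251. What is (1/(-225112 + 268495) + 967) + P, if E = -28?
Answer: 52840495/43383 + 5432*I*√38/19 ≈ 1218.0 + 1762.4*I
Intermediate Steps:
P = 251 + 5432*I*√38/19 (P = 194*√(-80 + (-28 - 20)/(-47 + 66)) + 251 = 194*√(-80 - 48/19) + 251 = 194*√(-1568/19) + 251 = 194*(28*I*√38/19) + 251 = 5432*I*√38/19 + 251 = 251 + 5432*I*√38/19 ≈ 251.0 + 1762.4*I)
(1/(-225112 + 268495) + 967) + P = (1/(-225112 + 268495) + 967) + (251 + 5432*I*√38/19) = (1/43383 + 967) + (251 + 5432*I*√38/19) = 41951362/43383 + (251 + 5432*I*√38/19) = 52840495/43383 + 5432*I*√38/19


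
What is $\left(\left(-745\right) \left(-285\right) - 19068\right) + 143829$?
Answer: $337086$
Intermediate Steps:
$\left(\left(-745\right) \left(-285\right) - 19068\right) + 143829 = \left(212325 - 19068\right) + 143829 = 193257 + 143829 = 337086$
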